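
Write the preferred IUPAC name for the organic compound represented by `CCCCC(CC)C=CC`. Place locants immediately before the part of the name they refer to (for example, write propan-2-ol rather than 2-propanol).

The longest chain bearing the multiple bond is 8 carbons long (octane).
A C=C double bond in the chain gives the infix -ene-.
The numbering direction is chosen so that numbering from this end puts the double bond at C-2 rather than C-6.
With this numbering: the double bond between C-2 and C-3; an ethyl group at C-4.
Putting it together: 4-ethyloct-2-ene.

4-ethyloct-2-ene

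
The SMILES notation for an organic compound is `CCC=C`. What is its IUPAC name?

but-1-ene

Counting along the main chain through the multiple bond gives 4 carbons: the parent is butane.
A C=C double bond in the chain gives the infix -ene-.
Number the chain so that numbering from this end puts the double bond at C-1 rather than C-3.
That gives the double bond between C-1 and C-2.
Assembling the pieces gives but-1-ene.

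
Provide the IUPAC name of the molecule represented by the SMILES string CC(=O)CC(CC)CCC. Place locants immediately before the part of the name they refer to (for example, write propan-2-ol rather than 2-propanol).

Counting along the main chain through the carbonyl gives 7 carbons: the parent is heptane.
The principal characteristic group is a ketone (C=O on an internal carbon), named with the suffix -one.
Choose the numbering such that numbering from this end puts the carbonyl group at C-2 rather than C-6.
This places the carbonyl at C-2; an ethyl group at C-4.
The name is 4-ethylheptan-2-one.

4-ethylheptan-2-one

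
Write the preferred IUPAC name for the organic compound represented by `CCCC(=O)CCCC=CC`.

dec-8-en-4-one

The longest carbon chain that includes the carbonyl and the multiple bond has 10 carbons, so the parent hydride is decane.
A ketone (C=O on an internal carbon) is the principal characteristic group, giving the suffix -one.
The chain contains a C=C double bond, so the unsaturation ending is -ene.
Number the chain so that numbering from this end puts the carbonyl group at C-4 rather than C-7.
With this numbering: the carbonyl at C-4; the double bond between C-8 and C-9.
The name is dec-8-en-4-one.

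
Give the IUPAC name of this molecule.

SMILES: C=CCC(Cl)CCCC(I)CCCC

The longest chain bearing the multiple bond is 12 carbons long (dodecane).
The chain contains a C=C double bond, so the unsaturation ending is -ene.
Choose the numbering such that numbering from this end puts the double bond at C-1 rather than C-11.
That gives the double bond between C-1 and C-2; a chloro group at C-4; an iodo group at C-8.
Substituent prefixes are cited in alphabetical order (multiplying prefixes like di-/tri- are ignored for ordering).
Putting it together: 4-chloro-8-iodododec-1-ene.

4-chloro-8-iodododec-1-ene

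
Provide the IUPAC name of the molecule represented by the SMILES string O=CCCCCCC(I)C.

The longest carbon chain that includes the –CHO group has 8 carbons, so the parent hydride is octane.
An aldehyde (terminal –CHO) is the principal characteristic group, giving the suffix -al.
Choose the numbering such that the aldehyde carbon is C-1 by definition.
With this numbering: an iodo group at C-7.
Assembling the pieces gives 7-iodooctanal.

7-iodooctanal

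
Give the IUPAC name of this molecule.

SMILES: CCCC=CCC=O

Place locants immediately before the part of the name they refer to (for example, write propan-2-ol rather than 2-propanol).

hept-3-enal

The longest carbon chain that includes the –CHO group and the multiple bond has 7 carbons, so the parent hydride is heptane.
The principal characteristic group is an aldehyde (terminal –CHO), named with the suffix -al.
There is one C=C double bond, indicated by the ending -ene.
Choose the numbering such that the aldehyde carbon is C-1 by definition.
This places the double bond between C-3 and C-4.
The name is hept-3-enal.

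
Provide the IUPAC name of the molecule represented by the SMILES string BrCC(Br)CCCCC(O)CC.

8,9-dibromononan-3-ol

The longest chain bearing the –OH group is 9 carbons long (nonane).
An alcohol (–OH) is the principal characteristic group, giving the suffix -ol.
Number the chain so that numbering from this end puts the hydroxyl group at C-3 rather than C-7.
This places the hydroxyl at C-3; bromo groups at C-8 and C-9.
Assembling the pieces gives 8,9-dibromononan-3-ol.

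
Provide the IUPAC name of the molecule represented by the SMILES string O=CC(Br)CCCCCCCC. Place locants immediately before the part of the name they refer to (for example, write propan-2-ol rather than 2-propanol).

2-bromodecanal

Counting along the main chain through the –CHO group gives 10 carbons: the parent is decane.
The highest-priority functional group is an aldehyde (terminal –CHO), so the name ends in -al.
Number the chain so that the aldehyde carbon is C-1 by definition.
This places a bromo group at C-2.
Putting it together: 2-bromodecanal.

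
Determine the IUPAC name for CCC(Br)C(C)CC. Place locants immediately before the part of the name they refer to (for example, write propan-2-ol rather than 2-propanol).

The longest continuous carbon chain has 6 atoms, so the parent hydride is hexane.
Choose the numbering such that the locant sets are identical either way, so the alphabetically earlier bromo substituent takes the lower locant (3 rather than 4).
That gives a bromo group at C-3; a methyl group at C-4.
The substituents are ordered alphabetically, ignoring any di-/tri- multipliers.
Assembling the pieces gives 3-bromo-4-methylhexane.

3-bromo-4-methylhexane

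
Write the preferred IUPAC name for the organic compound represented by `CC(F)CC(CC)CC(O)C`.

4-ethyl-6-fluoroheptan-2-ol

The longest carbon chain that includes the –OH group has 7 carbons, so the parent hydride is heptane.
An alcohol (–OH) is the principal characteristic group, giving the suffix -ol.
The numbering direction is chosen so that numbering from this end puts the hydroxyl group at C-2 rather than C-6.
That gives the hydroxyl at C-2; an ethyl group at C-4; a fluoro group at C-6.
Substituent prefixes are cited in alphabetical order (multiplying prefixes like di-/tri- are ignored for ordering).
The name is 4-ethyl-6-fluoroheptan-2-ol.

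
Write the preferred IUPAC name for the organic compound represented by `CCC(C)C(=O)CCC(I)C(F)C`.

Counting along the main chain through the carbonyl gives 9 carbons: the parent is nonane.
The principal characteristic group is a ketone (C=O on an internal carbon), named with the suffix -one.
The numbering direction is chosen so that numbering from this end puts the carbonyl group at C-4 rather than C-6.
That gives the carbonyl at C-4; a fluoro group at C-8; an iodo group at C-7; a methyl group at C-3.
The substituents are ordered alphabetically, ignoring any di-/tri- multipliers.
Assembling the pieces gives 8-fluoro-7-iodo-3-methylnonan-4-one.

8-fluoro-7-iodo-3-methylnonan-4-one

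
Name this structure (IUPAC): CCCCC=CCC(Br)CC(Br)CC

The longest chain bearing the multiple bond is 12 carbons long (dodecane).
There is one C=C double bond, indicated by the ending -ene.
The numbering direction is chosen so that numbering from this end puts the double bond at C-5 rather than C-7.
This places the double bond between C-5 and C-6; bromo groups at C-8 and C-10.
Putting it together: 8,10-dibromododec-5-ene.

8,10-dibromododec-5-ene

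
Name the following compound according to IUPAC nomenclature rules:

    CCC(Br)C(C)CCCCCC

3-bromo-4-methyldecane

The longest carbon chain is 10 atoms: the parent is decane.
Choose the numbering such that the substituent locant set {3,4} is lower than {7,8} at the first point of difference.
With this numbering: a bromo group at C-3; a methyl group at C-4.
Prefixes are listed alphabetically: bromo, methyl.
The name is 3-bromo-4-methyldecane.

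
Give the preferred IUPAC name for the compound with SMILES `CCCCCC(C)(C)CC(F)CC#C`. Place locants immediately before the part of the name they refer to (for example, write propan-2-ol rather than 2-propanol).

4-fluoro-6,6-dimethylundec-1-yne

The longest chain bearing the multiple bond is 11 carbons long (undecane).
The chain contains a C≡C triple bond, so the unsaturation ending is -yne.
Choose the numbering such that numbering from this end puts the triple bond at C-1 rather than C-10.
This places the triple bond between C-1 and C-2; a fluoro group at C-4; two methyl groups at C-6.
The substituents are ordered alphabetically, ignoring any di-/tri- multipliers.
The name is 4-fluoro-6,6-dimethylundec-1-yne.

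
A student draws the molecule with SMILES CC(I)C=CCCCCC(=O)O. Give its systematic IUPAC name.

8-iodonon-6-enoic acid

Counting along the main chain through the –COOH group and the multiple bond gives 9 carbons: the parent is nonane.
The highest-priority functional group is a carboxylic acid (terminal –COOH), so the name ends in -oic acid.
A C=C double bond in the chain gives the infix -ene-.
Number the chain so that the carboxylic acid carbon is C-1 by definition.
With this numbering: the double bond between C-6 and C-7; an iodo group at C-8.
Putting it together: 8-iodonon-6-enoic acid.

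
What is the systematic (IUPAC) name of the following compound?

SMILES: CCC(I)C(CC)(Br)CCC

The longest carbon chain is 7 atoms: the parent is heptane.
Choose the numbering such that the substituent locant set {3,4,4} is lower than {4,4,5} at the first point of difference.
This places a bromo group at C-4; an ethyl group at C-4; an iodo group at C-3.
Prefixes are listed alphabetically: bromo, ethyl, iodo.
The name is 4-bromo-4-ethyl-3-iodoheptane.

4-bromo-4-ethyl-3-iodoheptane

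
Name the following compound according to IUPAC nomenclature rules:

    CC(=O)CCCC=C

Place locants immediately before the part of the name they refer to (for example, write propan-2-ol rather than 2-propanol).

The longest chain bearing the carbonyl and the multiple bond is 7 carbons long (heptane).
A ketone (C=O on an internal carbon) is the principal characteristic group, giving the suffix -one.
There is one C=C double bond, indicated by the ending -ene.
The numbering direction is chosen so that numbering from this end puts the carbonyl group at C-2 rather than C-6.
With this numbering: the carbonyl at C-2; the double bond between C-6 and C-7.
The name is hept-6-en-2-one.

hept-6-en-2-one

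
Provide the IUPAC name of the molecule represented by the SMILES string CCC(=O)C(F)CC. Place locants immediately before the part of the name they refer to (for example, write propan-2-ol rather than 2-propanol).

Counting along the main chain through the carbonyl gives 6 carbons: the parent is hexane.
The highest-priority functional group is a ketone (C=O on an internal carbon), so the name ends in -one.
The numbering direction is chosen so that numbering from this end puts the carbonyl group at C-3 rather than C-4.
This places the carbonyl at C-3; a fluoro group at C-4.
Assembling the pieces gives 4-fluorohexan-3-one.

4-fluorohexan-3-one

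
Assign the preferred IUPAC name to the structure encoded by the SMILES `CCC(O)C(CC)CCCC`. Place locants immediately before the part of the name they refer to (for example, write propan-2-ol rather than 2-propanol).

The longest carbon chain that includes the –OH group has 8 carbons, so the parent hydride is octane.
An alcohol (–OH) is the principal characteristic group, giving the suffix -ol.
The numbering direction is chosen so that numbering from this end puts the hydroxyl group at C-3 rather than C-6.
That gives the hydroxyl at C-3; an ethyl group at C-4.
Assembling the pieces gives 4-ethyloctan-3-ol.

4-ethyloctan-3-ol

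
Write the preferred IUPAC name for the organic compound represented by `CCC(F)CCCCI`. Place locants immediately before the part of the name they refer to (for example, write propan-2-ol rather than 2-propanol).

The parent chain contains 7 carbons (heptane).
Number the chain so that the substituent locant set {1,5} is lower than {3,7} at the first point of difference.
With this numbering: a fluoro group at C-5; an iodo group at C-1.
The substituents are ordered alphabetically, ignoring any di-/tri- multipliers.
Assembling the pieces gives 5-fluoro-1-iodoheptane.

5-fluoro-1-iodoheptane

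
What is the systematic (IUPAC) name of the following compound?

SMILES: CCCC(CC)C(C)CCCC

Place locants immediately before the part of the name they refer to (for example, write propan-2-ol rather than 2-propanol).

4-ethyl-5-methylnonane

The parent chain contains 9 carbons (nonane).
Number the chain so that the substituent locant set {4,5} is lower than {5,6} at the first point of difference.
This places an ethyl group at C-4; a methyl group at C-5.
Substituent prefixes are cited in alphabetical order (multiplying prefixes like di-/tri- are ignored for ordering).
The name is 4-ethyl-5-methylnonane.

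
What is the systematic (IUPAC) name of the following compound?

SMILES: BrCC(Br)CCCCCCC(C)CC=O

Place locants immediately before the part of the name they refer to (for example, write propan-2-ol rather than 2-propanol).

10,11-dibromo-3-methylundecanal

The longest chain bearing the –CHO group is 11 carbons long (undecane).
An aldehyde (terminal –CHO) is the principal characteristic group, giving the suffix -al.
Number the chain so that the aldehyde carbon is C-1 by definition.
This places bromo groups at C-10 and C-11; a methyl group at C-3.
The substituents are ordered alphabetically, ignoring any di-/tri- multipliers.
Assembling the pieces gives 10,11-dibromo-3-methylundecanal.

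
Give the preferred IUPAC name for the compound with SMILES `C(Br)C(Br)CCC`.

The parent chain contains 5 carbons (pentane).
Number the chain so that the substituent locant set {1,2} is lower than {4,5} at the first point of difference.
This places bromo groups at C-1 and C-2.
The name is 1,2-dibromopentane.

1,2-dibromopentane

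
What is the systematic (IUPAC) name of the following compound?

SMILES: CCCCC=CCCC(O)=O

non-4-enoic acid

The longest chain bearing the –COOH group and the multiple bond is 9 carbons long (nonane).
The highest-priority functional group is a carboxylic acid (terminal –COOH), so the name ends in -oic acid.
There is one C=C double bond, indicated by the ending -ene.
Number the chain so that the carboxylic acid carbon is C-1 by definition.
With this numbering: the double bond between C-4 and C-5.
Putting it together: non-4-enoic acid.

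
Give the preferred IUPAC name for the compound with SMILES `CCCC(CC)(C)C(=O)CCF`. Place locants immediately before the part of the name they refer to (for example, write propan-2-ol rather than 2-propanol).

4-ethyl-1-fluoro-4-methylheptan-3-one

Counting along the main chain through the carbonyl gives 7 carbons: the parent is heptane.
The highest-priority functional group is a ketone (C=O on an internal carbon), so the name ends in -one.
The numbering direction is chosen so that numbering from this end puts the carbonyl group at C-3 rather than C-5.
With this numbering: the carbonyl at C-3; an ethyl group at C-4; a fluoro group at C-1; a methyl group at C-4.
Prefixes are listed alphabetically: ethyl, fluoro, methyl.
Putting it together: 4-ethyl-1-fluoro-4-methylheptan-3-one.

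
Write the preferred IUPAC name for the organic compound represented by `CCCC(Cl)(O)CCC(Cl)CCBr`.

9-bromo-4,7-dichlorononan-4-ol

Counting along the main chain through the –OH group gives 9 carbons: the parent is nonane.
The principal characteristic group is an alcohol (–OH), named with the suffix -ol.
The numbering direction is chosen so that numbering from this end puts the hydroxyl group at C-4 rather than C-6.
With this numbering: the hydroxyl at C-4; a bromo group at C-9; chloro groups at C-4 and C-7.
The substituents are ordered alphabetically, ignoring any di-/tri- multipliers.
Assembling the pieces gives 9-bromo-4,7-dichlorononan-4-ol.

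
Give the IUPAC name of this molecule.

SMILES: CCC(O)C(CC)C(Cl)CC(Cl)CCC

5,7-dichloro-4-ethyldecan-3-ol

The longest chain bearing the –OH group is 10 carbons long (decane).
The highest-priority functional group is an alcohol (–OH), so the name ends in -ol.
The numbering direction is chosen so that numbering from this end puts the hydroxyl group at C-3 rather than C-8.
With this numbering: the hydroxyl at C-3; chloro groups at C-5 and C-7; an ethyl group at C-4.
Substituent prefixes are cited in alphabetical order (multiplying prefixes like di-/tri- are ignored for ordering).
The name is 5,7-dichloro-4-ethyldecan-3-ol.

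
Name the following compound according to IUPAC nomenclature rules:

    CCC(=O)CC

pentan-3-one

The longest chain bearing the carbonyl is 5 carbons long (pentane).
The principal characteristic group is a ketone (C=O on an internal carbon), named with the suffix -one.
Numbering from either end gives identical locants here.
This places the carbonyl at C-3.
The name is pentan-3-one.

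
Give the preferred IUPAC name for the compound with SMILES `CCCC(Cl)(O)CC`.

3-chlorohexan-3-ol

Counting along the main chain through the –OH group gives 6 carbons: the parent is hexane.
The principal characteristic group is an alcohol (–OH), named with the suffix -ol.
Choose the numbering such that numbering from this end puts the hydroxyl group at C-3 rather than C-4.
This places the hydroxyl at C-3; a chloro group at C-3.
The name is 3-chlorohexan-3-ol.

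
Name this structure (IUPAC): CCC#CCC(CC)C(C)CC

6-ethyl-7-methylnon-3-yne

The longest carbon chain that includes the multiple bond has 9 carbons, so the parent hydride is nonane.
A C≡C triple bond in the chain gives the infix -yne-.
Choose the numbering such that numbering from this end puts the triple bond at C-3 rather than C-6.
This places the triple bond between C-3 and C-4; an ethyl group at C-6; a methyl group at C-7.
Prefixes are listed alphabetically: ethyl, methyl.
Putting it together: 6-ethyl-7-methylnon-3-yne.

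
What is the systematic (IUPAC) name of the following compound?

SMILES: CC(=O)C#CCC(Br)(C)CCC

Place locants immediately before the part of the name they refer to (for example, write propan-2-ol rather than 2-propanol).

6-bromo-6-methylnon-3-yn-2-one

Counting along the main chain through the carbonyl and the multiple bond gives 9 carbons: the parent is nonane.
A ketone (C=O on an internal carbon) is the principal characteristic group, giving the suffix -one.
There is one C≡C triple bond, indicated by the ending -yne.
Number the chain so that numbering from this end puts the carbonyl group at C-2 rather than C-8.
With this numbering: the carbonyl at C-2; the triple bond between C-3 and C-4; a bromo group at C-6; a methyl group at C-6.
Substituent prefixes are cited in alphabetical order (multiplying prefixes like di-/tri- are ignored for ordering).
Assembling the pieces gives 6-bromo-6-methylnon-3-yn-2-one.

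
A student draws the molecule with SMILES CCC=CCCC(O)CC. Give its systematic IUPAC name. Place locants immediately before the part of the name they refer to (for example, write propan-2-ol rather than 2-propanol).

non-6-en-3-ol

The longest chain bearing the –OH group and the multiple bond is 9 carbons long (nonane).
The principal characteristic group is an alcohol (–OH), named with the suffix -ol.
The chain contains a C=C double bond, so the unsaturation ending is -ene.
Choose the numbering such that numbering from this end puts the hydroxyl group at C-3 rather than C-7.
That gives the hydroxyl at C-3; the double bond between C-6 and C-7.
The name is non-6-en-3-ol.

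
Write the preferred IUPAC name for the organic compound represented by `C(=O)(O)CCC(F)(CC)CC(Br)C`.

The longest carbon chain that includes the –COOH group has 7 carbons, so the parent hydride is heptane.
The highest-priority functional group is a carboxylic acid (terminal –COOH), so the name ends in -oic acid.
The numbering direction is chosen so that the carboxylic acid carbon is C-1 by definition.
That gives a bromo group at C-6; an ethyl group at C-4; a fluoro group at C-4.
Substituent prefixes are cited in alphabetical order (multiplying prefixes like di-/tri- are ignored for ordering).
Putting it together: 6-bromo-4-ethyl-4-fluoroheptanoic acid.

6-bromo-4-ethyl-4-fluoroheptanoic acid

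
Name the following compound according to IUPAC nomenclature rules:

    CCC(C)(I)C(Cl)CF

2-chloro-1-fluoro-3-iodo-3-methylpentane

The longest carbon chain is 5 atoms: the parent is pentane.
Number the chain so that the substituent locant set {1,2,3,3} is lower than {3,3,4,5} at the first point of difference.
This places a chloro group at C-2; a fluoro group at C-1; an iodo group at C-3; a methyl group at C-3.
Substituent prefixes are cited in alphabetical order (multiplying prefixes like di-/tri- are ignored for ordering).
Assembling the pieces gives 2-chloro-1-fluoro-3-iodo-3-methylpentane.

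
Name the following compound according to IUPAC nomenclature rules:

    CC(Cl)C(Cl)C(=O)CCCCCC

The longest chain bearing the carbonyl is 10 carbons long (decane).
A ketone (C=O on an internal carbon) is the principal characteristic group, giving the suffix -one.
Choose the numbering such that numbering from this end puts the carbonyl group at C-4 rather than C-7.
This places the carbonyl at C-4; chloro groups at C-2 and C-3.
The name is 2,3-dichlorodecan-4-one.

2,3-dichlorodecan-4-one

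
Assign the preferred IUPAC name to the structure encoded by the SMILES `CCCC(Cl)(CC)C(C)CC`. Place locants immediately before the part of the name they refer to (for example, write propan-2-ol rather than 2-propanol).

The parent chain contains 7 carbons (heptane).
Number the chain so that the substituent locant set {3,4,4} is lower than {4,4,5} at the first point of difference.
This places a chloro group at C-4; an ethyl group at C-4; a methyl group at C-3.
Prefixes are listed alphabetically: chloro, ethyl, methyl.
Putting it together: 4-chloro-4-ethyl-3-methylheptane.

4-chloro-4-ethyl-3-methylheptane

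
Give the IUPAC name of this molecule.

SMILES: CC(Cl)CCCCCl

The longest carbon chain is 6 atoms: the parent is hexane.
Number the chain so that the substituent locant set {1,5} is lower than {2,6} at the first point of difference.
This places chloro groups at C-1 and C-5.
Assembling the pieces gives 1,5-dichlorohexane.

1,5-dichlorohexane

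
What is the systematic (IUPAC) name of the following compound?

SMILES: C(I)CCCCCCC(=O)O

The longest carbon chain that includes the –COOH group has 8 carbons, so the parent hydride is octane.
The principal characteristic group is a carboxylic acid (terminal –COOH), named with the suffix -oic acid.
Number the chain so that the carboxylic acid carbon is C-1 by definition.
With this numbering: an iodo group at C-8.
Assembling the pieces gives 8-iodooctanoic acid.

8-iodooctanoic acid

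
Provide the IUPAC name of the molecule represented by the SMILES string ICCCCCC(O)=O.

6-iodohexanoic acid

The longest chain bearing the –COOH group is 6 carbons long (hexane).
The principal characteristic group is a carboxylic acid (terminal –COOH), named with the suffix -oic acid.
Number the chain so that the carboxylic acid carbon is C-1 by definition.
That gives an iodo group at C-6.
Putting it together: 6-iodohexanoic acid.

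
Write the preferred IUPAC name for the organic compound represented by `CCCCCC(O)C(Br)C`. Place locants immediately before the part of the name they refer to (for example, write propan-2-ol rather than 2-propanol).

The longest chain bearing the –OH group is 8 carbons long (octane).
The highest-priority functional group is an alcohol (–OH), so the name ends in -ol.
Number the chain so that numbering from this end puts the hydroxyl group at C-3 rather than C-6.
With this numbering: the hydroxyl at C-3; a bromo group at C-2.
The name is 2-bromooctan-3-ol.

2-bromooctan-3-ol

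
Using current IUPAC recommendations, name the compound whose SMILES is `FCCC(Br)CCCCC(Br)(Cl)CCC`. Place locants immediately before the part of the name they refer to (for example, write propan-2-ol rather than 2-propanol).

The longest continuous carbon chain has 11 atoms, so the parent hydride is undecane.
Choose the numbering such that the substituent locant set {1,3,8,8} is lower than {4,4,9,11} at the first point of difference.
This places bromo groups at C-3 and C-8; a chloro group at C-8; a fluoro group at C-1.
Prefixes are listed alphabetically: bromo, chloro, fluoro.
The name is 3,8-dibromo-8-chloro-1-fluoroundecane.

3,8-dibromo-8-chloro-1-fluoroundecane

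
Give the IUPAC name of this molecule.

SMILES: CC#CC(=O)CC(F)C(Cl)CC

Counting along the main chain through the carbonyl and the multiple bond gives 9 carbons: the parent is nonane.
A ketone (C=O on an internal carbon) is the principal characteristic group, giving the suffix -one.
There is one C≡C triple bond, indicated by the ending -yne.
The numbering direction is chosen so that numbering from this end puts the carbonyl group at C-4 rather than C-6.
That gives the carbonyl at C-4; the triple bond between C-2 and C-3; a chloro group at C-7; a fluoro group at C-6.
The substituents are ordered alphabetically, ignoring any di-/tri- multipliers.
Assembling the pieces gives 7-chloro-6-fluoronon-2-yn-4-one.

7-chloro-6-fluoronon-2-yn-4-one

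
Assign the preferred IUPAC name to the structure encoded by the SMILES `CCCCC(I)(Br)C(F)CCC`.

5-bromo-4-fluoro-5-iodononane

The longest continuous carbon chain has 9 atoms, so the parent hydride is nonane.
Choose the numbering such that the substituent locant set {4,5,5} is lower than {5,5,6} at the first point of difference.
This places a bromo group at C-5; a fluoro group at C-4; an iodo group at C-5.
Substituent prefixes are cited in alphabetical order (multiplying prefixes like di-/tri- are ignored for ordering).
Assembling the pieces gives 5-bromo-4-fluoro-5-iodononane.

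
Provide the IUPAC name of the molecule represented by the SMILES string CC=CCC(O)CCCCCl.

Counting along the main chain through the –OH group and the multiple bond gives 9 carbons: the parent is nonane.
The highest-priority functional group is an alcohol (–OH), so the name ends in -ol.
The chain contains a C=C double bond, so the unsaturation ending is -ene.
The numbering direction is chosen so that numbering from this end puts the double bond at C-2 rather than C-7.
That gives the hydroxyl at C-5; the double bond between C-2 and C-3; a chloro group at C-9.
The name is 9-chloronon-2-en-5-ol.

9-chloronon-2-en-5-ol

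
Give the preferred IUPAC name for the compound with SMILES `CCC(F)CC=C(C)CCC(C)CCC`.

Counting along the main chain through the multiple bond gives 12 carbons: the parent is dodecane.
The chain contains a C=C double bond, so the unsaturation ending is -ene.
The numbering direction is chosen so that numbering from this end puts the double bond at C-5 rather than C-7.
That gives the double bond between C-5 and C-6; a fluoro group at C-3; methyl groups at C-6 and C-9.
Prefixes are listed alphabetically: fluoro, methyl.
The name is 3-fluoro-6,9-dimethyldodec-5-ene.

3-fluoro-6,9-dimethyldodec-5-ene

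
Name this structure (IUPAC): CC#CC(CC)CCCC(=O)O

The longest chain bearing the –COOH group and the multiple bond is 8 carbons long (octane).
The highest-priority functional group is a carboxylic acid (terminal –COOH), so the name ends in -oic acid.
A C≡C triple bond in the chain gives the infix -yne-.
The numbering direction is chosen so that the carboxylic acid carbon is C-1 by definition.
That gives the triple bond between C-6 and C-7; an ethyl group at C-5.
Assembling the pieces gives 5-ethyloct-6-ynoic acid.

5-ethyloct-6-ynoic acid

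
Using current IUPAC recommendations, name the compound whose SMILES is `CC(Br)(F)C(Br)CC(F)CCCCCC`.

The longest continuous carbon chain has 11 atoms, so the parent hydride is undecane.
Choose the numbering such that the substituent locant set {2,2,3,5} is lower than {7,9,10,10} at the first point of difference.
That gives bromo groups at C-2 and C-3; fluoro groups at C-2 and C-5.
Substituent prefixes are cited in alphabetical order (multiplying prefixes like di-/tri- are ignored for ordering).
Assembling the pieces gives 2,3-dibromo-2,5-difluoroundecane.

2,3-dibromo-2,5-difluoroundecane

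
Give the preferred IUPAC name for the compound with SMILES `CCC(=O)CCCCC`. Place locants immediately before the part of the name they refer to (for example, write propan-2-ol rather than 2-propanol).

The longest carbon chain that includes the carbonyl has 8 carbons, so the parent hydride is octane.
A ketone (C=O on an internal carbon) is the principal characteristic group, giving the suffix -one.
The numbering direction is chosen so that numbering from this end puts the carbonyl group at C-3 rather than C-6.
With this numbering: the carbonyl at C-3.
The name is octan-3-one.

octan-3-one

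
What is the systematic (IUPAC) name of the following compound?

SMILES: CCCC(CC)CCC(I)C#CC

The longest carbon chain that includes the multiple bond has 10 carbons, so the parent hydride is decane.
The chain contains a C≡C triple bond, so the unsaturation ending is -yne.
Number the chain so that numbering from this end puts the triple bond at C-2 rather than C-8.
With this numbering: the triple bond between C-2 and C-3; an ethyl group at C-7; an iodo group at C-4.
The substituents are ordered alphabetically, ignoring any di-/tri- multipliers.
Putting it together: 7-ethyl-4-iododec-2-yne.

7-ethyl-4-iododec-2-yne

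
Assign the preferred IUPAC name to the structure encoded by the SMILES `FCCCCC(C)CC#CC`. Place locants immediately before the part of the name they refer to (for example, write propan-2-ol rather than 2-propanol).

9-fluoro-5-methylnon-2-yne

The longest chain bearing the multiple bond is 9 carbons long (nonane).
There is one C≡C triple bond, indicated by the ending -yne.
The numbering direction is chosen so that numbering from this end puts the triple bond at C-2 rather than C-7.
This places the triple bond between C-2 and C-3; a fluoro group at C-9; a methyl group at C-5.
Prefixes are listed alphabetically: fluoro, methyl.
Assembling the pieces gives 9-fluoro-5-methylnon-2-yne.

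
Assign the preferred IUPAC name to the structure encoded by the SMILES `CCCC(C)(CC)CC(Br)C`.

2-bromo-4-ethyl-4-methylheptane

The longest carbon chain is 7 atoms: the parent is heptane.
Choose the numbering such that the substituent locant set {2,4,4} is lower than {4,4,6} at the first point of difference.
That gives a bromo group at C-2; an ethyl group at C-4; a methyl group at C-4.
Substituent prefixes are cited in alphabetical order (multiplying prefixes like di-/tri- are ignored for ordering).
Assembling the pieces gives 2-bromo-4-ethyl-4-methylheptane.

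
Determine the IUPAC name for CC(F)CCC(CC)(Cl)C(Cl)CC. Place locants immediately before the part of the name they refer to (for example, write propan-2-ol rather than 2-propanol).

The parent chain contains 8 carbons (octane).
Number the chain so that the substituent locant set {2,5,5,6} is lower than {3,4,4,7} at the first point of difference.
With this numbering: chloro groups at C-5 and C-6; an ethyl group at C-5; a fluoro group at C-2.
Prefixes are listed alphabetically: chloro, ethyl, fluoro.
Assembling the pieces gives 5,6-dichloro-5-ethyl-2-fluorooctane.

5,6-dichloro-5-ethyl-2-fluorooctane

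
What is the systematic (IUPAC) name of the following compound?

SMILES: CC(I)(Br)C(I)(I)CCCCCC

The longest carbon chain is 9 atoms: the parent is nonane.
Choose the numbering such that the substituent locant set {2,2,3,3} is lower than {7,7,8,8} at the first point of difference.
That gives a bromo group at C-2; iodo groups at C-2 and C-3 (×2).
Substituent prefixes are cited in alphabetical order (multiplying prefixes like di-/tri- are ignored for ordering).
Putting it together: 2-bromo-2,3,3-triiodononane.

2-bromo-2,3,3-triiodononane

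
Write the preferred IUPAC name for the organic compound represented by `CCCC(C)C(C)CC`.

3,4-dimethylheptane

The longest continuous carbon chain has 7 atoms, so the parent hydride is heptane.
The numbering direction is chosen so that the substituent locant set {3,4} is lower than {4,5} at the first point of difference.
That gives methyl groups at C-3 and C-4.
Putting it together: 3,4-dimethylheptane.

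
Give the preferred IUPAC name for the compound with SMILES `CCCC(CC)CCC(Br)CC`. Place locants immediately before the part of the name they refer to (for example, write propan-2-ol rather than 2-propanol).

The longest carbon chain is 9 atoms: the parent is nonane.
The numbering direction is chosen so that the substituent locant set {3,6} is lower than {4,7} at the first point of difference.
With this numbering: a bromo group at C-3; an ethyl group at C-6.
Substituent prefixes are cited in alphabetical order (multiplying prefixes like di-/tri- are ignored for ordering).
Assembling the pieces gives 3-bromo-6-ethylnonane.

3-bromo-6-ethylnonane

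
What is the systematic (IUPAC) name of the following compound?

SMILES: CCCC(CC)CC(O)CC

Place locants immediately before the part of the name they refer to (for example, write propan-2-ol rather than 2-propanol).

The longest chain bearing the –OH group is 8 carbons long (octane).
The principal characteristic group is an alcohol (–OH), named with the suffix -ol.
Choose the numbering such that numbering from this end puts the hydroxyl group at C-3 rather than C-6.
With this numbering: the hydroxyl at C-3; an ethyl group at C-5.
Putting it together: 5-ethyloctan-3-ol.

5-ethyloctan-3-ol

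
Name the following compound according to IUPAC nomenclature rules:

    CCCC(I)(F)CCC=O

4-fluoro-4-iodoheptanal

The longest chain bearing the –CHO group is 7 carbons long (heptane).
The principal characteristic group is an aldehyde (terminal –CHO), named with the suffix -al.
The numbering direction is chosen so that the aldehyde carbon is C-1 by definition.
This places a fluoro group at C-4; an iodo group at C-4.
The substituents are ordered alphabetically, ignoring any di-/tri- multipliers.
The name is 4-fluoro-4-iodoheptanal.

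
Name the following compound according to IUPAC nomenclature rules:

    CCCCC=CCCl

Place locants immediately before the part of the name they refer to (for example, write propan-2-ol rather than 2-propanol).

1-chlorohept-2-ene

The longest carbon chain that includes the multiple bond has 7 carbons, so the parent hydride is heptane.
There is one C=C double bond, indicated by the ending -ene.
The numbering direction is chosen so that numbering from this end puts the double bond at C-2 rather than C-5.
This places the double bond between C-2 and C-3; a chloro group at C-1.
Putting it together: 1-chlorohept-2-ene.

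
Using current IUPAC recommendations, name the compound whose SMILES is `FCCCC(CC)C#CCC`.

5-ethyl-8-fluorooct-3-yne

The longest chain bearing the multiple bond is 8 carbons long (octane).
A C≡C triple bond in the chain gives the infix -yne-.
Number the chain so that numbering from this end puts the triple bond at C-3 rather than C-5.
With this numbering: the triple bond between C-3 and C-4; an ethyl group at C-5; a fluoro group at C-8.
The substituents are ordered alphabetically, ignoring any di-/tri- multipliers.
Putting it together: 5-ethyl-8-fluorooct-3-yne.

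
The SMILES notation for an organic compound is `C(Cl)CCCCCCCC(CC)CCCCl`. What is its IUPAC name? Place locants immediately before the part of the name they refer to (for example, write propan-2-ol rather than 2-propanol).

1,12-dichloro-4-ethyldodecane

The longest continuous carbon chain has 12 atoms, so the parent hydride is dodecane.
The numbering direction is chosen so that the substituent locant set {1,4,12} is lower than {1,9,12} at the first point of difference.
This places chloro groups at C-1 and C-12; an ethyl group at C-4.
Prefixes are listed alphabetically: chloro, ethyl.
The name is 1,12-dichloro-4-ethyldodecane.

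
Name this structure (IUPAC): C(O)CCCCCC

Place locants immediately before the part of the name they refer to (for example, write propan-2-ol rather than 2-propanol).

heptan-1-ol

Counting along the main chain through the –OH group gives 7 carbons: the parent is heptane.
The principal characteristic group is an alcohol (–OH), named with the suffix -ol.
The numbering direction is chosen so that numbering from this end puts the hydroxyl group at C-1 rather than C-7.
This places the hydroxyl at C-1.
Putting it together: heptan-1-ol.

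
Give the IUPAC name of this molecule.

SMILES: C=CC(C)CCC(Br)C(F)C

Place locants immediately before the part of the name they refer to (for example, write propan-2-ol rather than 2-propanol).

The longest carbon chain that includes the multiple bond has 8 carbons, so the parent hydride is octane.
The chain contains a C=C double bond, so the unsaturation ending is -ene.
Choose the numbering such that numbering from this end puts the double bond at C-1 rather than C-7.
With this numbering: the double bond between C-1 and C-2; a bromo group at C-6; a fluoro group at C-7; a methyl group at C-3.
Substituent prefixes are cited in alphabetical order (multiplying prefixes like di-/tri- are ignored for ordering).
Putting it together: 6-bromo-7-fluoro-3-methyloct-1-ene.

6-bromo-7-fluoro-3-methyloct-1-ene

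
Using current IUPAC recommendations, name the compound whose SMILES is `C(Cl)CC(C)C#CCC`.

7-chloro-5-methylhept-3-yne

Counting along the main chain through the multiple bond gives 7 carbons: the parent is heptane.
The chain contains a C≡C triple bond, so the unsaturation ending is -yne.
The numbering direction is chosen so that numbering from this end puts the triple bond at C-3 rather than C-4.
This places the triple bond between C-3 and C-4; a chloro group at C-7; a methyl group at C-5.
Prefixes are listed alphabetically: chloro, methyl.
Assembling the pieces gives 7-chloro-5-methylhept-3-yne.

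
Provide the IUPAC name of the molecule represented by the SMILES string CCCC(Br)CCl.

2-bromo-1-chloropentane

The parent chain contains 5 carbons (pentane).
Choose the numbering such that the substituent locant set {1,2} is lower than {4,5} at the first point of difference.
That gives a bromo group at C-2; a chloro group at C-1.
The substituents are ordered alphabetically, ignoring any di-/tri- multipliers.
Putting it together: 2-bromo-1-chloropentane.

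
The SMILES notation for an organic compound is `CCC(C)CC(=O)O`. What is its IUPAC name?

The longest carbon chain that includes the –COOH group has 5 carbons, so the parent hydride is pentane.
The principal characteristic group is a carboxylic acid (terminal –COOH), named with the suffix -oic acid.
Choose the numbering such that the carboxylic acid carbon is C-1 by definition.
This places a methyl group at C-3.
Putting it together: 3-methylpentanoic acid.

3-methylpentanoic acid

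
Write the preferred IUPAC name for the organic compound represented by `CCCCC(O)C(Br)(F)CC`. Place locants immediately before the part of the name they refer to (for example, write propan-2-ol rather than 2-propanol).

Counting along the main chain through the –OH group gives 8 carbons: the parent is octane.
The highest-priority functional group is an alcohol (–OH), so the name ends in -ol.
The numbering direction is chosen so that numbering from this end puts the hydroxyl group at C-4 rather than C-5.
With this numbering: the hydroxyl at C-4; a bromo group at C-3; a fluoro group at C-3.
Prefixes are listed alphabetically: bromo, fluoro.
Assembling the pieces gives 3-bromo-3-fluorooctan-4-ol.

3-bromo-3-fluorooctan-4-ol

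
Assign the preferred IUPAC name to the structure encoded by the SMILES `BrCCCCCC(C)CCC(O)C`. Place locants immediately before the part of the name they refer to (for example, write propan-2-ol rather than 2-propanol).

The longest chain bearing the –OH group is 10 carbons long (decane).
An alcohol (–OH) is the principal characteristic group, giving the suffix -ol.
Number the chain so that numbering from this end puts the hydroxyl group at C-2 rather than C-9.
With this numbering: the hydroxyl at C-2; a bromo group at C-10; a methyl group at C-5.
The substituents are ordered alphabetically, ignoring any di-/tri- multipliers.
Assembling the pieces gives 10-bromo-5-methyldecan-2-ol.

10-bromo-5-methyldecan-2-ol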